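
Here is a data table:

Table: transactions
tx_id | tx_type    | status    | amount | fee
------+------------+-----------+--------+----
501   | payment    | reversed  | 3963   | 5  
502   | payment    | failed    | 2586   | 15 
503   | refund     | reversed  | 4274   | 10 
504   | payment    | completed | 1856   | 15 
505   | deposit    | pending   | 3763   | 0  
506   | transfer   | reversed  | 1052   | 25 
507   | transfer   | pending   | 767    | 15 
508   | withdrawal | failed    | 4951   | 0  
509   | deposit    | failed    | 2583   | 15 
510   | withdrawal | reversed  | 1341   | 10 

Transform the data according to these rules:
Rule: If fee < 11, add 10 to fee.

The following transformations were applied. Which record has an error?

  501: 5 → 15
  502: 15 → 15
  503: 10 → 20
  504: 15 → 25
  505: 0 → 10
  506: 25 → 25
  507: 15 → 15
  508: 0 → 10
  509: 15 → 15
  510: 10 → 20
Record 504 has an error. The correct transformed value should be 15, not 25.

Step 1: Check each record against the rule
Step 2: Record 504 has fee = 15
Step 3: Since 15 >= 11, the bonus should not have been applied
Step 4: Correct value = 15, but claimed value = 25
Conclusion: Record 504 has the error.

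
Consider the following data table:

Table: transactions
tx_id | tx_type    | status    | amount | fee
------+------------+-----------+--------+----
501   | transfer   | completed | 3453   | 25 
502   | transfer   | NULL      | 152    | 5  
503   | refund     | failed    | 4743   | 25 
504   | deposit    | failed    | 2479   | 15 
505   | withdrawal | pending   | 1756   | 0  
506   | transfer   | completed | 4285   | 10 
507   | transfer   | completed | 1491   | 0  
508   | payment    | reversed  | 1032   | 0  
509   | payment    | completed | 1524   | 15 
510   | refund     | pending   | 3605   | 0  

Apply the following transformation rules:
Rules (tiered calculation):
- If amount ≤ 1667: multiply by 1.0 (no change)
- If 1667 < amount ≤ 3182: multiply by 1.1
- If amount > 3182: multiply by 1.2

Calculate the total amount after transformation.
28160.7

Step 1: Tier 1 (amount ≤ 1667): 4 records, sum = 4199 × 1.0 = 4199.0
Step 2: Tier 2 (1667 < amount ≤ 3182): 2 records, sum = 4235 × 1.1 = 4658.5
Step 3: Tier 3 (amount > 3182): 4 records, sum = 16086 × 1.2 = 19303.2
Step 4: Final sum = 4199.0 + 4658.5 + 19303.2 = 28160.7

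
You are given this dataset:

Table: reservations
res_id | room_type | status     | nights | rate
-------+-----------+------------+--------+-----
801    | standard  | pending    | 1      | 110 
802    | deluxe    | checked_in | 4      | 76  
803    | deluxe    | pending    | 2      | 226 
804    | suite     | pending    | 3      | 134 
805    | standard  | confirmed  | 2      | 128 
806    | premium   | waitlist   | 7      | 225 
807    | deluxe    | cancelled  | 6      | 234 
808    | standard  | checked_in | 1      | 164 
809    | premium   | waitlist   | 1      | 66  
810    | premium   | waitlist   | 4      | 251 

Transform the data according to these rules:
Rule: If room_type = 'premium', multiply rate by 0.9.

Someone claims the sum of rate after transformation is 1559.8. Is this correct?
Yes, the result is correct.

Step 1: Calculate the correct sum after transformation
Step 2: Apply multiplier 0.9 to records where room_type = 'premium'
Step 3: Correct result = 1559.8
Step 4: Claimed result = 1559.8
Step 5: 1559.8 = 1559.8 ✓
Conclusion: The claimed result is correct.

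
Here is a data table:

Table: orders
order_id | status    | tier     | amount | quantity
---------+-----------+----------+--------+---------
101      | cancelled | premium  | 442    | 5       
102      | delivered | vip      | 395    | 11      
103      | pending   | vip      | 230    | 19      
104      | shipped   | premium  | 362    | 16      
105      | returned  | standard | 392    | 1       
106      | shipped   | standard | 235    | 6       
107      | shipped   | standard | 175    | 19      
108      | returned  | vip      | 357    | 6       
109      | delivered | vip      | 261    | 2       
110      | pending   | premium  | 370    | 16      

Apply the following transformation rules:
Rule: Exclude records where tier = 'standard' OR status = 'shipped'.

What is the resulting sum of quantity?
59

Step 1: Find records where tier = 'standard' OR status = 'shipped'
Step 2: 4 records match, summing to 42
Step 3: Original sum: 101
Step 4: Remaining sum = 101 - 42 = 59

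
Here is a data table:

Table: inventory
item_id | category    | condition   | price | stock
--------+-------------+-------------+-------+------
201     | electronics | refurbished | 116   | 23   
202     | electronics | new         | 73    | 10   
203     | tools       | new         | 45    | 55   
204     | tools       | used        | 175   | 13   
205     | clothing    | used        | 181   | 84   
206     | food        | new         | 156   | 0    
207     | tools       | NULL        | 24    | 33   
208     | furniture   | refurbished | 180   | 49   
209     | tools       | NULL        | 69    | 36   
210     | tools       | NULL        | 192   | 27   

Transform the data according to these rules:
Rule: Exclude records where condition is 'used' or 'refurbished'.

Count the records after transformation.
6

Step 1: Count records to exclude
  - 2 (used) + 2 (refurbished) = 4 records
Step 2: Total records: 10
Step 3: Remaining = 10 - 4 = 6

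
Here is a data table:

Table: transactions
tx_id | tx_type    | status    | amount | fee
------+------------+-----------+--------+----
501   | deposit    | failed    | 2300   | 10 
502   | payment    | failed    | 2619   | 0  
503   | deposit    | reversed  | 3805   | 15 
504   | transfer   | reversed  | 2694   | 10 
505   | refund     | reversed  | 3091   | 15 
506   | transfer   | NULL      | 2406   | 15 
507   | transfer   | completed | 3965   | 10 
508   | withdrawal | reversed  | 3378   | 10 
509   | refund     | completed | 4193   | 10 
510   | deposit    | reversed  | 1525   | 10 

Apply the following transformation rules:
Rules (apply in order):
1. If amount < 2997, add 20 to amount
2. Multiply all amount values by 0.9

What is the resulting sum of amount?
27068.4

Step 1: Apply Rule 1 - Add 20 to records with amount < 2997
  - 5 records affected: 11544 + (5 × 20) = 11644
  - Unaffected records: 18432
  - Sum after Rule 1: 30076
Step 2: Apply Rule 2 - Multiply all by 0.9
  - 30076 × 0.9 = 27068.4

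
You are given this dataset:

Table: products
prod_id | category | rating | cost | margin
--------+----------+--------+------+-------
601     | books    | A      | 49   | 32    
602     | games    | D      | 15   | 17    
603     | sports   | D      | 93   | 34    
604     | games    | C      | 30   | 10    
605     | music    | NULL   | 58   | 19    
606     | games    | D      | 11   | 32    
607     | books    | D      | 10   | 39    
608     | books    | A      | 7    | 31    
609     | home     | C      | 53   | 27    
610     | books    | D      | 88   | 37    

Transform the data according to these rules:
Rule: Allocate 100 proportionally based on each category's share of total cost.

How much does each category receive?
books: 37.2, games: 13.53, home: 12.8, music: 14.01, sports: 22.46

Step 1: Calculate total cost = 414
Step 2: Calculate each category's proportion:
  books: 154/414 = 37.20% → 37.2
  games: 56/414 = 13.53% → 13.53
  home: 53/414 = 12.80% → 12.8
  music: 58/414 = 14.01% → 14.01
  sports: 93/414 = 22.46% → 22.46
Step 3: Verify: sum of allocations ≈ 100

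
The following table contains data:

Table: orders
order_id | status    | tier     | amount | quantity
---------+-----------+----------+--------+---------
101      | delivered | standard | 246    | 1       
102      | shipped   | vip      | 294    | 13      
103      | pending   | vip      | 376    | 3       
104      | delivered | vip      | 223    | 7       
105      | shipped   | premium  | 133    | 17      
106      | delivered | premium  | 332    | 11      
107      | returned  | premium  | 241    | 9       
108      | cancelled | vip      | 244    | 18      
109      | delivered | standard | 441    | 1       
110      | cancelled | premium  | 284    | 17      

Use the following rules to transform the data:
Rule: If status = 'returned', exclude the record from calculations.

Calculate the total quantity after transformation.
88

Step 1: Identify records where status = 'returned'
Step 2: The excluded records sum to 9
Step 3: Original total quantity = 97
Step 4: Remaining total = 97 - 9 = 88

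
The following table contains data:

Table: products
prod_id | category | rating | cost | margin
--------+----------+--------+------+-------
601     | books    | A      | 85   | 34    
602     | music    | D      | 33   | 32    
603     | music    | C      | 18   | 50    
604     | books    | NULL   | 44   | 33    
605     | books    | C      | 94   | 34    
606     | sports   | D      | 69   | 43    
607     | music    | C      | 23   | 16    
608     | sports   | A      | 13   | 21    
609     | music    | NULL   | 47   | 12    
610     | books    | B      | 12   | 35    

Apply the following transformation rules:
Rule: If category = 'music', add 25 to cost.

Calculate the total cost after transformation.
538

Step 1: Count records where category = 'music': 4
Step 2: Total bonus added: 4 × 25 = 100
Step 3: Original sum of cost: 438
Step 4: Final sum = 438 + 100 = 538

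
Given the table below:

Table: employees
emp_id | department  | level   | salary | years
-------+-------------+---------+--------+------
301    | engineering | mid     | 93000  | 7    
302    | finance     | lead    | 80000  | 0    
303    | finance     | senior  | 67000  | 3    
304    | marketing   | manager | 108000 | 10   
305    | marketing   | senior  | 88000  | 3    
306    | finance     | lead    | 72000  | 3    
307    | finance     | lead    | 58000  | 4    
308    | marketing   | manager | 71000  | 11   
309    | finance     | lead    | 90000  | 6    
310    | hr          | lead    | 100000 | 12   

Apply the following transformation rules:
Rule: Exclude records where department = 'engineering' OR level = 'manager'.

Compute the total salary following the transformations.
555000

Step 1: Find records where department = 'engineering' OR level = 'manager'
Step 2: 3 records match, summing to 272000
Step 3: Original sum: 827000
Step 4: Remaining sum = 827000 - 272000 = 555000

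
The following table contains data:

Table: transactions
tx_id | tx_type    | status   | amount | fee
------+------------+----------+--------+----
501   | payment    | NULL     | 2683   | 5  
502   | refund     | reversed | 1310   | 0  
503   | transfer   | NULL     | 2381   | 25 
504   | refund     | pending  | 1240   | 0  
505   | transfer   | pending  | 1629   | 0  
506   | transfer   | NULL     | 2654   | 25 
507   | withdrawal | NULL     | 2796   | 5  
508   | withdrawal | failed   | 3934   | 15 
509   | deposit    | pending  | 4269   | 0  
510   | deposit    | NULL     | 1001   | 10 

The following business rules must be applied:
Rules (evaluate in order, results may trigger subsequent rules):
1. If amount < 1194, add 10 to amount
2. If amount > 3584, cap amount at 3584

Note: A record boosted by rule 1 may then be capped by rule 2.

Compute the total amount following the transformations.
22872

Step 1: Apply rule 1 to records with amount < 1194
  - 1 records get bonus of 10
  - Of these, 0 records then exceed 3584 and get capped
Step 2: Apply rule 2 to records with amount > 3584
  - 2 records (original) are capped
Step 3: Calculate final sum = 22872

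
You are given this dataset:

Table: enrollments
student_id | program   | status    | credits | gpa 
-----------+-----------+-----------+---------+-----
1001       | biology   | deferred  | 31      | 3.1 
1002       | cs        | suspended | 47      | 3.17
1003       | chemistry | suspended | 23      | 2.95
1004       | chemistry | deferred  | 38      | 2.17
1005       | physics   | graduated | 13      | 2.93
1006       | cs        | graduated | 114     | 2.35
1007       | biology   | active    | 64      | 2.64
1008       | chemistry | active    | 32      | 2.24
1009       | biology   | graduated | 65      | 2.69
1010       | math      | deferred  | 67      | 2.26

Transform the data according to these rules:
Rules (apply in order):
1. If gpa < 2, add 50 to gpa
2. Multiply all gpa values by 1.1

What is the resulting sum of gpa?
29.15

Step 1: Apply Rule 1 - Add 50 to records with gpa < 2
  - 0 records affected: 0 + (0 × 50) = 0
  - Unaffected records: 26.5
  - Sum after Rule 1: 26.5
Step 2: Apply Rule 2 - Multiply all by 1.1
  - 26.5 × 1.1 = 29.15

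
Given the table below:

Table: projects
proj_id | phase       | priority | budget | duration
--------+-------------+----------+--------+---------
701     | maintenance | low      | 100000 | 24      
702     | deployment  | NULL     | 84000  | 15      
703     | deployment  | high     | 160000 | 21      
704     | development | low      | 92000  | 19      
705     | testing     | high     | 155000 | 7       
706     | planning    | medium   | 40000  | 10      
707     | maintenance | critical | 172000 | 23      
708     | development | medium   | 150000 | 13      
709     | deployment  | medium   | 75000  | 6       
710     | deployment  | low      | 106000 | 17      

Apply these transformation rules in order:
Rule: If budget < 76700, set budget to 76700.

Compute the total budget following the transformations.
1172400

Step 1: 2 records have budget < 76700
Step 2: These records originally summed to 115000
Step 3: After setting to minimum: 2 × 76700 = 153400
Step 4: Unaffected records sum: 1019000
Step 5: Final sum = 153400 + 1019000 = 1172400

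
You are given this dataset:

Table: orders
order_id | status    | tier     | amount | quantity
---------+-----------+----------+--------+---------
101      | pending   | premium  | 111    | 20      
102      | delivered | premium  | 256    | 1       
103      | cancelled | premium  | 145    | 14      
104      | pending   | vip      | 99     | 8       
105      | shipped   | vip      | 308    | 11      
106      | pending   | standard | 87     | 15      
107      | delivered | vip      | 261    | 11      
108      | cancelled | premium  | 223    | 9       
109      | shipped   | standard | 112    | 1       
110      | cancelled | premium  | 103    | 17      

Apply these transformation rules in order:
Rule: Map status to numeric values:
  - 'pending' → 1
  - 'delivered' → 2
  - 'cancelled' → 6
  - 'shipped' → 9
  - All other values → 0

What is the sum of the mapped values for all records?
43

Step 1: Apply mapping to each record
Step 2: Count by status:
  'pending': 3 records × 1 = 3
  'delivered': 2 records × 2 = 4
  'cancelled': 3 records × 6 = 18
  'shipped': 2 records × 9 = 18
Step 3: Sum all mapped values = 43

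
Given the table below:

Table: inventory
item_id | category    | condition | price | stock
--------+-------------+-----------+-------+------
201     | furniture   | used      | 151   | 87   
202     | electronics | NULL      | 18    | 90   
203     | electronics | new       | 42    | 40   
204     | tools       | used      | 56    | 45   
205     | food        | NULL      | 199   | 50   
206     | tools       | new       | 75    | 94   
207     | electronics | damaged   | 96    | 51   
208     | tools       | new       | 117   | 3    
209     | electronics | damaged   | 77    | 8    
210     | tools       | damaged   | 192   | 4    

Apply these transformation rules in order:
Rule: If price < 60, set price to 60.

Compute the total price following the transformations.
1087

Step 1: 3 records have price < 60
Step 2: These records originally summed to 116
Step 3: After setting to minimum: 3 × 60 = 180
Step 4: Unaffected records sum: 907
Step 5: Final sum = 180 + 907 = 1087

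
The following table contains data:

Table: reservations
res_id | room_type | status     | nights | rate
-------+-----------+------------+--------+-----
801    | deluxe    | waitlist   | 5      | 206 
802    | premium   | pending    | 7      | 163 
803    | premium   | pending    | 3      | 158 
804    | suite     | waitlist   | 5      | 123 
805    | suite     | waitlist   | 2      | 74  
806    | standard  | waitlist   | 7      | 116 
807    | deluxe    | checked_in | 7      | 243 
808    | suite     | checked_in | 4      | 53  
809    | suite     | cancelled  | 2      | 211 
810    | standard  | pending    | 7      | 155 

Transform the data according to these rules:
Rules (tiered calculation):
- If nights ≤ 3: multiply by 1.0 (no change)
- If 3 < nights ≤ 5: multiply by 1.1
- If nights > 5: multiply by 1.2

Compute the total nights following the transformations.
56.0

Step 1: Tier 1 (nights ≤ 3): 3 records, sum = 7 × 1.0 = 7.0
Step 2: Tier 2 (3 < nights ≤ 5): 3 records, sum = 14 × 1.1 = 15.4
Step 3: Tier 3 (nights > 5): 4 records, sum = 28 × 1.2 = 33.6
Step 4: Final sum = 7.0 + 15.4 + 33.6 = 56.0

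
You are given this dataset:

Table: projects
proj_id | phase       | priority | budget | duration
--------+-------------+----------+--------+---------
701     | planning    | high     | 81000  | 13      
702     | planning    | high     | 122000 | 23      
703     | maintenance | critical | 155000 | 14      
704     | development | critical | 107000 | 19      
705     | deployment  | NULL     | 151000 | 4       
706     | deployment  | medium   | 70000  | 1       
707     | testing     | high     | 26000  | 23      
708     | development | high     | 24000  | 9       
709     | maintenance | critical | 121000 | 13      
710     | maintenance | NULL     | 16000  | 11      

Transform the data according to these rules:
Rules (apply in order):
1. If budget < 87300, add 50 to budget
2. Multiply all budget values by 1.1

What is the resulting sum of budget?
960575.0

Step 1: Apply Rule 1 - Add 50 to records with budget < 87300
  - 5 records affected: 217000 + (5 × 50) = 217250
  - Unaffected records: 656000
  - Sum after Rule 1: 873250
Step 2: Apply Rule 2 - Multiply all by 1.1
  - 873250 × 1.1 = 960575.0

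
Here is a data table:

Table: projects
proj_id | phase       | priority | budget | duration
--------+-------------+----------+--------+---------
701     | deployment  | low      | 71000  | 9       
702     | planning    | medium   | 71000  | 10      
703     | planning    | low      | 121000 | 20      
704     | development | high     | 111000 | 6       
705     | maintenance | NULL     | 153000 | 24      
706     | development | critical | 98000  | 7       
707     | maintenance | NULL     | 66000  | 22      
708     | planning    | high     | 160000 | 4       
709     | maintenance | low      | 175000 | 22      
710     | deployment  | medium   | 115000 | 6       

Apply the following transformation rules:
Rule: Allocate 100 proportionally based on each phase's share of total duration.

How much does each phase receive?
deployment: 11.54, development: 10.0, maintenance: 52.31, planning: 26.15

Step 1: Calculate total duration = 130
Step 2: Calculate each phase's proportion:
  deployment: 15/130 = 11.54% → 11.54
  development: 13/130 = 10.00% → 10.0
  maintenance: 68/130 = 52.31% → 52.31
  planning: 34/130 = 26.15% → 26.15
Step 3: Verify: sum of allocations ≈ 100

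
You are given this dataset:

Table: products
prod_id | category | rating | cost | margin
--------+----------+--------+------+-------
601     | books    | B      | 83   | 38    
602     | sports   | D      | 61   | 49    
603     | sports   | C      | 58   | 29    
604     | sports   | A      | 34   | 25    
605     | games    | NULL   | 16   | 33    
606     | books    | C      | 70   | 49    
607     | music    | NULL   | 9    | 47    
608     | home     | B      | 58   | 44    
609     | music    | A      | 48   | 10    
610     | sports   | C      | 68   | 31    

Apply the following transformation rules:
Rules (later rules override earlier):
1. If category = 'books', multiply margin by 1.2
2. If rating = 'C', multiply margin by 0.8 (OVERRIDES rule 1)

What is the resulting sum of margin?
340.8

Step 1: Rule 2 takes priority for records with rating = 'C'
  - 3 records: 109 × 0.8 = 87.2
Step 2: Rule 1 applies to remaining records with category = 'books'
  - 1 records: 38 × 1.2 = 45.6
Step 3: Other records unchanged: 208
Step 4: Final sum = 87.2 + 45.6 + 208 = 340.8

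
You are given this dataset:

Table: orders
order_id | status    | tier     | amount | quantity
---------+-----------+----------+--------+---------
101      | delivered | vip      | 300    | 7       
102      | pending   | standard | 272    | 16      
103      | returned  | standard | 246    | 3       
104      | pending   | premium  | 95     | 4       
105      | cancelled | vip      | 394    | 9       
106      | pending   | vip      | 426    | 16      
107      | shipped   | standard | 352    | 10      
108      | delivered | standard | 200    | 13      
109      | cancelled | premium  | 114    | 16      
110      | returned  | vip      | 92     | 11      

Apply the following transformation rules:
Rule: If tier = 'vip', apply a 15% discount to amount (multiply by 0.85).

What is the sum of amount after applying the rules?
2309.2

Step 1: Records with tier = 'vip' have total amount = 1212
Step 2: Apply multiplier: 1212 × 0.85 = 1030.2
Step 3: Other records total: 1279
Step 4: Final sum = 1030.2 + 1279 = 2309.2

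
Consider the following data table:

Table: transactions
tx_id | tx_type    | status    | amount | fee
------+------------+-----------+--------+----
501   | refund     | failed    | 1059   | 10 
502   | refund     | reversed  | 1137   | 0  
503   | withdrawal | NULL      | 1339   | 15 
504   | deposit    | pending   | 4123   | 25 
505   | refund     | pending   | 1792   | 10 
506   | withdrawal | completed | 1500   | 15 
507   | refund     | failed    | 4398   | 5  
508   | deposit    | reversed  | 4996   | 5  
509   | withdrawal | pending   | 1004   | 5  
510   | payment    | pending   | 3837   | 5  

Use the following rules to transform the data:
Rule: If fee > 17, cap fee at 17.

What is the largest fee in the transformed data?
17

Step 1: Original maximum fee = 25
Step 2: Apply cap at 17
Step 3: 1 records had fee > 17 and were capped
Step 4: Maximum after transformation = 17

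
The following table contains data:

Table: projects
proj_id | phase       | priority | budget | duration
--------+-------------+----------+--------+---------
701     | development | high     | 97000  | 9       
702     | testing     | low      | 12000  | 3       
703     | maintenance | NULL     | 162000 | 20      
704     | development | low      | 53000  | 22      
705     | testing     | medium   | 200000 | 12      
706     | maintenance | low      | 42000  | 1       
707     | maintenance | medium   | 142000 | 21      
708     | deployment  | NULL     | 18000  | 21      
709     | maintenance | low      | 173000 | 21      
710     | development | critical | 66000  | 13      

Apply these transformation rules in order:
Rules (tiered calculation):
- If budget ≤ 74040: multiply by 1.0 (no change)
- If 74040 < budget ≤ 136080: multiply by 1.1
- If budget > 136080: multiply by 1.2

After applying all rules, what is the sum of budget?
1110100.0

Step 1: Tier 1 (budget ≤ 74040): 5 records, sum = 191000 × 1.0 = 191000.0
Step 2: Tier 2 (74040 < budget ≤ 136080): 1 records, sum = 97000 × 1.1 = 106700.0
Step 3: Tier 3 (budget > 136080): 4 records, sum = 677000 × 1.2 = 812400.0
Step 4: Final sum = 191000.0 + 106700.0 + 812400.0 = 1110100.0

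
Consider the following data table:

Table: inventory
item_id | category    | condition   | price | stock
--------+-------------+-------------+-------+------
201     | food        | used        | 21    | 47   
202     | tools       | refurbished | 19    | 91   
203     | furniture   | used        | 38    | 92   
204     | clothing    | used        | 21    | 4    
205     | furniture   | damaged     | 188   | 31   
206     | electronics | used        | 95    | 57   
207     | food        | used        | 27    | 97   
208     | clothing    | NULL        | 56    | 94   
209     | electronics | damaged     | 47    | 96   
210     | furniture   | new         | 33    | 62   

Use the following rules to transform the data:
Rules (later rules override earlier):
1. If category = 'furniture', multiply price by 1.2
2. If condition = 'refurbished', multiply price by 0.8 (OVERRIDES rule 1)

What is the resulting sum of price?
593.0

Step 1: Rule 2 takes priority for records with condition = 'refurbished'
  - 1 records: 19 × 0.8 = 15.2
Step 2: Rule 1 applies to remaining records with category = 'furniture'
  - 3 records: 259 × 1.2 = 310.8
Step 3: Other records unchanged: 267
Step 4: Final sum = 15.2 + 310.8 + 267 = 593.0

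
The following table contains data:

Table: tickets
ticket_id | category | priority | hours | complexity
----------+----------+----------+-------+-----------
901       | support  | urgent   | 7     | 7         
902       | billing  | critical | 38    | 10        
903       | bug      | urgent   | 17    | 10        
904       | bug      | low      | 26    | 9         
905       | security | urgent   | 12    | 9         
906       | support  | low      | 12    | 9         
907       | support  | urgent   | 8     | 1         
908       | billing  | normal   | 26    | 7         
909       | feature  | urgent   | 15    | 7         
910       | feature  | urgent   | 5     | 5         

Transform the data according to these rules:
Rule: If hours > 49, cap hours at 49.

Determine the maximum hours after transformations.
38

Step 1: Original maximum hours = 38
Step 2: Check cap of 49 against maximum
Step 3: No records exceed the cap (max 38 <= cap 49), so no capping applies
Step 4: Maximum after transformation = 38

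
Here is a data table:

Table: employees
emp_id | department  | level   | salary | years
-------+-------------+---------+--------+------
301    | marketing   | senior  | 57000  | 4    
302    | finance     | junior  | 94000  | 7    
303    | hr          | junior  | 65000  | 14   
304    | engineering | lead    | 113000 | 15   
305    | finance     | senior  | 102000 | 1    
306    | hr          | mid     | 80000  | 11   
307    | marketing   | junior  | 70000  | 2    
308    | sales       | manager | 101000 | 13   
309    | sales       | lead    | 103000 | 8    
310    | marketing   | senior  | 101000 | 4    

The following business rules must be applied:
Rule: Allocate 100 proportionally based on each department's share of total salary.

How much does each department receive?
engineering: 12.75, finance: 22.12, hr: 16.37, marketing: 25.73, sales: 23.02

Step 1: Calculate total salary = 886000
Step 2: Calculate each department's proportion:
  engineering: 113000/886000 = 12.75% → 12.75
  finance: 196000/886000 = 22.12% → 22.12
  hr: 145000/886000 = 16.37% → 16.37
  marketing: 228000/886000 = 25.73% → 25.73
  sales: 204000/886000 = 23.02% → 23.02
Step 3: Verify: sum of allocations ≈ 100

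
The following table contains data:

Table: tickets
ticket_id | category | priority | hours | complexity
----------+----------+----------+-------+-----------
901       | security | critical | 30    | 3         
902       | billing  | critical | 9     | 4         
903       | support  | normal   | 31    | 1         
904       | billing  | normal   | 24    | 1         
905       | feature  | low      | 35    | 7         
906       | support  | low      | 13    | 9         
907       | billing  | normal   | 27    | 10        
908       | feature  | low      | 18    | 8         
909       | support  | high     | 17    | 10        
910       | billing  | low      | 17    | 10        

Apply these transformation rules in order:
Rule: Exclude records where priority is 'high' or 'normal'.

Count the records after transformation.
6

Step 1: Count records to exclude
  - 1 (high) + 3 (normal) = 4 records
Step 2: Total records: 10
Step 3: Remaining = 10 - 4 = 6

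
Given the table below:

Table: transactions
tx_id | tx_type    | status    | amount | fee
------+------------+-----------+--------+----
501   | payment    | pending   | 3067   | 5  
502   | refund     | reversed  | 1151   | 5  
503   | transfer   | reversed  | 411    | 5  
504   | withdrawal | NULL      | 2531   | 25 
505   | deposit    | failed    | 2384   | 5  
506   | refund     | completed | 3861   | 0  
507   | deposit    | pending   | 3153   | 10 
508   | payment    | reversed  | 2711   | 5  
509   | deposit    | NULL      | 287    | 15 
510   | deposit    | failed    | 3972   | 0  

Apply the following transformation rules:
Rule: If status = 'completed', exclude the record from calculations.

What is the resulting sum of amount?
19667

Step 1: Identify records where status = 'completed'
Step 2: The excluded records sum to 3861
Step 3: Original total amount = 23528
Step 4: Remaining total = 23528 - 3861 = 19667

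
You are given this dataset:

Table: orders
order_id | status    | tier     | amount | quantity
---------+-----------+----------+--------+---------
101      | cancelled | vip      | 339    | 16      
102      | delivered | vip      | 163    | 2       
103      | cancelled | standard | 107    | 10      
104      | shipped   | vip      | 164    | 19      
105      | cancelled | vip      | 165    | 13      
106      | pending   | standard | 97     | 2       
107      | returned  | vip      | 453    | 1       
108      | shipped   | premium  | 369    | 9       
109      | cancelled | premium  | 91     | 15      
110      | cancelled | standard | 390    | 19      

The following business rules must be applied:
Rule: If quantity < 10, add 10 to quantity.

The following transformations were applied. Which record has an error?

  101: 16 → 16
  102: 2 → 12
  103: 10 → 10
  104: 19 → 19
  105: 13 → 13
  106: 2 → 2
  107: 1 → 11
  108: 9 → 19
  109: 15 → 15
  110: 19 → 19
Record 106 has an error. The correct transformed value should be 12, not 2.

Step 1: Check each record against the rule
Step 2: Record 106 has quantity = 2
Step 3: Since 2 < 10, the bonus should have been applied
Step 4: Correct value = 12, but claimed value = 2
Conclusion: Record 106 has the error.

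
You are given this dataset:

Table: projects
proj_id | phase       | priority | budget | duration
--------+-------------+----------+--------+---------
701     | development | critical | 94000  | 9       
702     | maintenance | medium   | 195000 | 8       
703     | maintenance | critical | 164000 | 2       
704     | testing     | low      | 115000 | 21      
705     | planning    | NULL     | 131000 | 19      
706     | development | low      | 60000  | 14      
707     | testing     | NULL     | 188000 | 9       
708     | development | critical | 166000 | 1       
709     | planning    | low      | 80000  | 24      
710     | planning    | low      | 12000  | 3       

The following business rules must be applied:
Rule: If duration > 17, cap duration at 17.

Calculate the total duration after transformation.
97

Step 1: 3 records have duration > 17
Step 2: These records originally summed to 64
Step 3: After capping: 3 × 17 = 51
Step 4: Unaffected records sum: 46
Step 5: Final sum = 51 + 46 = 97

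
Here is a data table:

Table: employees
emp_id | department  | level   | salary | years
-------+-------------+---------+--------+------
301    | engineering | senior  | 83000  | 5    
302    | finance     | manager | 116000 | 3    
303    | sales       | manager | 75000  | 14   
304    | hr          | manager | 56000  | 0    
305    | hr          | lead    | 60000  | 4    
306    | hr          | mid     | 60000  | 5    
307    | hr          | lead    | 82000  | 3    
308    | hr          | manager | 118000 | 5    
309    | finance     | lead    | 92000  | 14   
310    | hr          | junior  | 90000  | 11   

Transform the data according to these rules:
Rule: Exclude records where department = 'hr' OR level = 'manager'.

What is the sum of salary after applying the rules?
175000

Step 1: Find records where department = 'hr' OR level = 'manager'
Step 2: 8 records match, summing to 657000
Step 3: Original sum: 832000
Step 4: Remaining sum = 832000 - 657000 = 175000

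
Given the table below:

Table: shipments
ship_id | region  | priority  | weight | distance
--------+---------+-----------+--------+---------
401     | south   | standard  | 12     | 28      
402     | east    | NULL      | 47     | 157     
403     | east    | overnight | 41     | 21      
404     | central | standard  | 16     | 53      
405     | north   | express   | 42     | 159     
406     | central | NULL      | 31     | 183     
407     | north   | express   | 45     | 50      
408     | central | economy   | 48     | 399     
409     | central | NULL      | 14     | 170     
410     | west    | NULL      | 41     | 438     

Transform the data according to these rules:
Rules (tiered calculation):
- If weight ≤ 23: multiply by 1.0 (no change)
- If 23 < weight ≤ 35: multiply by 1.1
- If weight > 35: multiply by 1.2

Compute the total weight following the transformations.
392.9

Step 1: Tier 1 (weight ≤ 23): 3 records, sum = 42 × 1.0 = 42.0
Step 2: Tier 2 (23 < weight ≤ 35): 1 records, sum = 31 × 1.1 = 34.1
Step 3: Tier 3 (weight > 35): 6 records, sum = 264 × 1.2 = 316.8
Step 4: Final sum = 42.0 + 34.1 + 316.8 = 392.9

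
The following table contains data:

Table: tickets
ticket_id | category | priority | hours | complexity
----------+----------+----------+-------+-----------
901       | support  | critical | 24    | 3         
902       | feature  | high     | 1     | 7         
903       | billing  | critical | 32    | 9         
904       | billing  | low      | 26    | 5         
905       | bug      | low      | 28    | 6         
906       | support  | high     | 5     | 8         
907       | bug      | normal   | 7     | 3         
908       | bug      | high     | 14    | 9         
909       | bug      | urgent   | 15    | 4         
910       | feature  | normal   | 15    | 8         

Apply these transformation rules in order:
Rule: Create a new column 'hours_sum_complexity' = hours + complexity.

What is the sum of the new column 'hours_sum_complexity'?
229

Step 1: For each record, compute hours + complexity
Example calculations:
  24 + 3 = 27
  1 + 7 = 8
  32 + 9 = 41
  ...
Step 2: Sum all derived values
Step 3: Total = 229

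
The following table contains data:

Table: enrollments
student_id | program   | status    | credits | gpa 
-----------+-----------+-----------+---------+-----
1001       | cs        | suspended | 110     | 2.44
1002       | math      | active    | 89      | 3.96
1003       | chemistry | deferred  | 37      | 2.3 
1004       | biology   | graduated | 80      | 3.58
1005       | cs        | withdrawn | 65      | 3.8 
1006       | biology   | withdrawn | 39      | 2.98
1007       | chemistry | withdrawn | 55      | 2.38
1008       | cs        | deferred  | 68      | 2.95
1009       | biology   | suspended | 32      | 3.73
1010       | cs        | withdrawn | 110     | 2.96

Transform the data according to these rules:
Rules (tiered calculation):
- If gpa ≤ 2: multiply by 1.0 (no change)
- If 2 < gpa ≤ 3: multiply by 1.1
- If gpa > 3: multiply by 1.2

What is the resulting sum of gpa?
35.7

Step 1: Tier 1 (gpa ≤ 2): 0 records, sum = 0 × 1.0 = 0.0
Step 2: Tier 2 (2 < gpa ≤ 3): 6 records, sum = 16.01 × 1.1 = 17.61
Step 3: Tier 3 (gpa > 3): 4 records, sum = 15.07 × 1.2 = 18.08
Step 4: Final sum = 0.0 + 17.61 + 18.08 = 35.7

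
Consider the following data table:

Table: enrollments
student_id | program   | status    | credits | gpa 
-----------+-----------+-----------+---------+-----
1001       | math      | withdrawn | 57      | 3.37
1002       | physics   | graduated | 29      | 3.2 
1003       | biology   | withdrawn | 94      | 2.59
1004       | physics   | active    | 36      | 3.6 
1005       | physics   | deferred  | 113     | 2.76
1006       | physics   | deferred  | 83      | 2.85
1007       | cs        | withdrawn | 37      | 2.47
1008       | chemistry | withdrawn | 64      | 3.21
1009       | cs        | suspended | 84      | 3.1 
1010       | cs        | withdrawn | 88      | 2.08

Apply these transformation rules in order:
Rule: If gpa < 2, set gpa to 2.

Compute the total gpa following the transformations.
29.23

Step 1: 0 records have gpa < 2
Step 2: These records originally summed to 0
Step 3: After setting to minimum: 0 × 2 = 0
Step 4: Unaffected records sum: 29.23
Step 5: Final sum = 0 + 29.23 = 29.23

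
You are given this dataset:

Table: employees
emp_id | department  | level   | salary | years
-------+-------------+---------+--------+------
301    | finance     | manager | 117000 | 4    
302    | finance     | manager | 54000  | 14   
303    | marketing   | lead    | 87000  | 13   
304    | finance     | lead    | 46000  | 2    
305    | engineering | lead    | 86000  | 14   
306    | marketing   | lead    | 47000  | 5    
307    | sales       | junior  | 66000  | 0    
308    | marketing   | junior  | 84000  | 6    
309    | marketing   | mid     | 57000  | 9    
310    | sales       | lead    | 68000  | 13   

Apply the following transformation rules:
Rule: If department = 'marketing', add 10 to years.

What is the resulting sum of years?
120

Step 1: Count records where department = 'marketing': 4
Step 2: Total bonus added: 4 × 10 = 40
Step 3: Original sum of years: 80
Step 4: Final sum = 80 + 40 = 120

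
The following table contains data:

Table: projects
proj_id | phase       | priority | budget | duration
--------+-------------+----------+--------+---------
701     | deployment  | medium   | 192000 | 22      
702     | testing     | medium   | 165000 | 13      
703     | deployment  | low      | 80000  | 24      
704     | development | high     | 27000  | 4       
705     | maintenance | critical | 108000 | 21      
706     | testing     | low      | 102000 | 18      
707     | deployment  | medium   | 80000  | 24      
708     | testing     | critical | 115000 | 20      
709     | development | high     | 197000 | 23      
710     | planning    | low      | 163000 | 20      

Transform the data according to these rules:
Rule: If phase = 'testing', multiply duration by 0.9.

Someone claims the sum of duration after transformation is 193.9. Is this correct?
No, the correct result is 183.9.

Step 1: Calculate the correct sum after transformation
Step 2: Apply multiplier 0.9 to records where phase = 'testing'
Step 3: Correct result = 183.9
Step 4: Claimed result = 193.9
Step 5: 183.9 ≠ 193.9
Conclusion: The claimed result is incorrect. The correct answer is 183.9.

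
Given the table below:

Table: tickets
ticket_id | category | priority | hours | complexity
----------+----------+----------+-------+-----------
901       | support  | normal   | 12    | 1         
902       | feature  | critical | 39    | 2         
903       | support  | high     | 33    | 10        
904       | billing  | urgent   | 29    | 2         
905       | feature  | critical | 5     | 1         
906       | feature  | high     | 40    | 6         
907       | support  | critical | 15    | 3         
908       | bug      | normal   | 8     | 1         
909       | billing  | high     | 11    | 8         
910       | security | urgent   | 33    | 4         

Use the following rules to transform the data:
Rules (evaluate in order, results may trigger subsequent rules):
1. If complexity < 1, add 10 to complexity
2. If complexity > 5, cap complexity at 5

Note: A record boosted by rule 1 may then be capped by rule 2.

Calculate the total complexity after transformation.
29

Step 1: Apply rule 1 to records with complexity < 1
  - 0 records get bonus of 10
  - Of these, 0 records then exceed 5 and get capped
Step 2: Apply rule 2 to records with complexity > 5
  - 3 records (original) are capped
Step 3: Calculate final sum = 29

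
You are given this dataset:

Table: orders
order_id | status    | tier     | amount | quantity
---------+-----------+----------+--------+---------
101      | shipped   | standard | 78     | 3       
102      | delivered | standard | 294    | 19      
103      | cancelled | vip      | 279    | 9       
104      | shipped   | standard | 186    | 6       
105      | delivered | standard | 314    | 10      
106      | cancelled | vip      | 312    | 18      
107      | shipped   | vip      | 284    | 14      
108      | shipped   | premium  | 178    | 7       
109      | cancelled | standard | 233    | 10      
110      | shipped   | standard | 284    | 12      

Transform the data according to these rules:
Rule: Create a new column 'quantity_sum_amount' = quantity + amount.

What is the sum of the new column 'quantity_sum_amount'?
2550

Step 1: For each record, compute quantity + amount
Example calculations:
  3 + 78 = 81
  19 + 294 = 313
  9 + 279 = 288
  ...
Step 2: Sum all derived values
Step 3: Total = 2550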